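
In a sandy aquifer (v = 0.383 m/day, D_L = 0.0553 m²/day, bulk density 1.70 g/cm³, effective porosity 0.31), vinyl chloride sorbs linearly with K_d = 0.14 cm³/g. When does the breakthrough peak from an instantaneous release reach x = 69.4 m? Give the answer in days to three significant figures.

320 days

Retardation factor R = 1 + ρ_b·K_d/n = 1 + 1.70 × 0.14/0.31 = 1.768.
Sorption retards both mechanisms: v_R = v/R = 0.2166 m/day, D_R = D/R = 0.03128 m²/day.
Peak time from v_R²t² + 2D_R t − x² = 0: t = (√(D_R² + v_R²x²) − D_R)/v_R².
√(D_R² + v_R²x²) = √(0.03128² + 0.2166² × 69.4²) = 15.03; v_R² = 0.04692.
t = (15.03 − 0.03128)/0.04692 = 320 days.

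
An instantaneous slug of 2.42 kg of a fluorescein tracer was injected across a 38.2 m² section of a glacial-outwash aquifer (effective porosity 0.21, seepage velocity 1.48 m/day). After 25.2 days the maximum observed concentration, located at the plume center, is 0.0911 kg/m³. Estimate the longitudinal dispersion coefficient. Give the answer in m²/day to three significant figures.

At the plume center C_max = M/(n_e·A·√(4πDt)), so D = M²/(4πt·(n_e·A·C_max)²).
n_e·A·C_max = 0.21 × 38.2 × 0.0911 = 0.7308 kg/m.
D = 2.42²/(4π × 25.2 × 0.7308²) = 0.0346 m²/day.

0.0346 m²/day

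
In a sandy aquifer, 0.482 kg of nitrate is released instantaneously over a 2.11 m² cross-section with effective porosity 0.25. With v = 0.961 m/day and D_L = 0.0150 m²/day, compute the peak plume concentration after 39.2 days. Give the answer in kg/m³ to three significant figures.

0.336 kg/m³

The peak of an instantaneous 1D plume sits at x = vt; there the Gaussian factor is 1 and C_max = M/(n_e·A·√(4πDt)), where n_e·A is the pore area the mass is dissolved in.
√(4πDt) = √(4π × 0.0150 × 39.2) = 2.718 m, so C_max = 0.482/(0.25 × 2.11 × 2.718) = 0.336 kg/m³.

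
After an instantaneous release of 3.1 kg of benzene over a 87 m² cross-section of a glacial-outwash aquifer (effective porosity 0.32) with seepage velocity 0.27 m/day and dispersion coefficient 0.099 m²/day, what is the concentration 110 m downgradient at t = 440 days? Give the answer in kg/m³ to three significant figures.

For an instantaneous plane source, C(x,t) = M/(n_e·A·√(4πDt)) · exp(−(x−vt)²/(4Dt)), with n_e·A the pore (flow) area.
Plume center vt = 0.27 × 440 = 118.8 m, so the well at 110 m is 8.8 m upgradient of the peak.
√(4πDt) = 23.40 m, giving peak height M/(n_e·A·√(4πDt)) = 3.1/(0.32 × 87 × 23.40) = 0.004759 kg/m³.
(x−vt)²/(4Dt) = (-8.8)²/(4 × 0.099 × 440) = 0.4444; exp(−0.4444) = 0.6412.
C = 0.004759 × 0.6412 = 0.00305 kg/m³.

0.00305 kg/m³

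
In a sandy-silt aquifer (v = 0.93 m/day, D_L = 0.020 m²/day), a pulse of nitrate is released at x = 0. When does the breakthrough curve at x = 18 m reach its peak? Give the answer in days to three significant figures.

For the 1D instantaneous-source solution, setting ∂C/∂t = 0 at fixed x gives v²t² + 2Dt − x² = 0, so t = (√(D² + v²x²) − D)/v².
√(D² + v²x²) = √(0.020² + 0.93² × 18²) = 16.74; v² = 0.8649.
t = (16.74 − 0.020)/0.8649 = 19.3 days (vs. the pure-advection estimate x/v = 19.4 d).

19.3 days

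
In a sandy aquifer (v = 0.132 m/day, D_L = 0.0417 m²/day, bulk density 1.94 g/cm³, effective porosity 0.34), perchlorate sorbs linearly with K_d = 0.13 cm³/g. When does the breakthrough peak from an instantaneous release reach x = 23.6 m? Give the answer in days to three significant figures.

Retardation factor R = 1 + ρ_b·K_d/n = 1 + 1.94 × 0.13/0.34 = 1.742.
Sorption retards both mechanisms: v_R = v/R = 0.07577 m/day, D_R = D/R = 0.02394 m²/day.
Peak time from v_R²t² + 2D_R t − x² = 0: t = (√(D_R² + v_R²x²) − D_R)/v_R².
√(D_R² + v_R²x²) = √(0.02394² + 0.07577² × 23.6²) = 1.788; v_R² = 0.005741.
t = (1.788 − 0.02394)/0.005741 = 307 days.

307 days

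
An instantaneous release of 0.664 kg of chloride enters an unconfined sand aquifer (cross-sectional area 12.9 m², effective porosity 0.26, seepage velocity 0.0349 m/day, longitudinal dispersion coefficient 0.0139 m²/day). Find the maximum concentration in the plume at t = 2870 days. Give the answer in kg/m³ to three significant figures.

0.00884 kg/m³

The peak of an instantaneous 1D plume sits at x = vt; there the Gaussian factor is 1 and C_max = M/(n_e·A·√(4πDt)), where n_e·A is the pore area the mass is dissolved in.
√(4πDt) = √(4π × 0.0139 × 2870) = 22.39 m, so C_max = 0.664/(0.26 × 12.9 × 22.39) = 0.00884 kg/m³.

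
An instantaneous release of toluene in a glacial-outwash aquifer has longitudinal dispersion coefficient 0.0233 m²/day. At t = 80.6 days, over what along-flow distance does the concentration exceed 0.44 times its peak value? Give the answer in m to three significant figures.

The plume is Gaussian with σ = √(2Dt) = √(2 × 0.0233 × 80.6) = 1.938 m.
C/C_peak = exp(−Δx²/(2σ²)) = 0.44 ⇒ Δx = σ·√(−2 ln 0.44) = 1.938 × 1.281 = 2.483 m.
Width = 2Δx = 4.97 m.

4.97 m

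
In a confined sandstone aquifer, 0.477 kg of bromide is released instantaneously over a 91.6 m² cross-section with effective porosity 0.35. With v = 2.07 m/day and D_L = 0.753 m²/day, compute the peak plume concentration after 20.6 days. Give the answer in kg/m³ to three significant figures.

The peak of an instantaneous 1D plume sits at x = vt; there the Gaussian factor is 1 and C_max = M/(n_e·A·√(4πDt)), where n_e·A is the pore area the mass is dissolved in.
√(4πDt) = √(4π × 0.753 × 20.6) = 13.96 m, so C_max = 0.477/(0.35 × 91.6 × 13.96) = 0.00107 kg/m³.

0.00107 kg/m³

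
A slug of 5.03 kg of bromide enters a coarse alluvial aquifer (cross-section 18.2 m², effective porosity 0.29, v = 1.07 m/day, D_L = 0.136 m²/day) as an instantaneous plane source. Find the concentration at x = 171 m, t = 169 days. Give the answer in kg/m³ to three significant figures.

For an instantaneous plane source, C(x,t) = M/(n_e·A·√(4πDt)) · exp(−(x−vt)²/(4Dt)), with n_e·A the pore (flow) area.
Plume center vt = 1.07 × 169 = 180.83 m, so the well at 171 m is 9.83 m upgradient of the peak.
√(4πDt) = 16.99 m, giving peak height M/(n_e·A·√(4πDt)) = 5.03/(0.29 × 18.2 × 16.99) = 0.05609 kg/m³.
(x−vt)²/(4Dt) = (-9.83)²/(4 × 0.136 × 169) = 1.051; exp(−1.051) = 0.3496.
C = 0.05609 × 0.3496 = 0.0196 kg/m³.

0.0196 kg/m³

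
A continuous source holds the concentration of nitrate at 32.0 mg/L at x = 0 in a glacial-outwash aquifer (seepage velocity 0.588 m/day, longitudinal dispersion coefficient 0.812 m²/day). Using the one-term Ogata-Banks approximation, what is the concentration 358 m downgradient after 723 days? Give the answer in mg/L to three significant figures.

For a continuous step input, C/C₀ ≈ ½·erfc((x−vt)/(2√(Dt))).
vt = 0.588 × 723 = 425.124 m and 2√(Dt) = 2√(0.812 × 723) = 48.46 m.
Argument (x−vt)/(2√(Dt)) = (358 − 425.124)/48.46 = -1.385; ½·erfc(-1.385) = 0.9749.
C = 32.0 × 0.9749 = 31.2 mg/L.

31.2 mg/L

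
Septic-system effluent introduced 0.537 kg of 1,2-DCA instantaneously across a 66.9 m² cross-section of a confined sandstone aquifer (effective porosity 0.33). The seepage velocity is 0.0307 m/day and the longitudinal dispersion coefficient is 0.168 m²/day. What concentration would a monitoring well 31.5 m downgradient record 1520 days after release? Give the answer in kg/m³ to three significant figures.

0.000343 kg/m³

For an instantaneous plane source, C(x,t) = M/(n_e·A·√(4πDt)) · exp(−(x−vt)²/(4Dt)), with n_e·A the pore (flow) area.
Plume center vt = 0.0307 × 1520 = 46.664 m, so the well at 31.5 m is 15.164 m upgradient of the peak.
√(4πDt) = 56.65 m, giving peak height M/(n_e·A·√(4πDt)) = 0.537/(0.33 × 66.9 × 56.65) = 0.0004294 kg/m³.
(x−vt)²/(4Dt) = (-15.164)²/(4 × 0.168 × 1520) = 0.2251; exp(−0.2251) = 0.7984.
C = 0.0004294 × 0.7984 = 0.000343 kg/m³.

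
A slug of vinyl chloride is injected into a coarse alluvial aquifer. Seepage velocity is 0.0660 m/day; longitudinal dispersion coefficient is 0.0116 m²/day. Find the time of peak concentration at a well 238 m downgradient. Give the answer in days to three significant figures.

For the 1D instantaneous-source solution, setting ∂C/∂t = 0 at fixed x gives v²t² + 2Dt − x² = 0, so t = (√(D² + v²x²) − D)/v².
√(D² + v²x²) = √(0.0116² + 0.0660² × 238²) = 15.71; v² = 0.004356.
t = (15.71 − 0.0116)/0.004356 = 3600 days (vs. the pure-advection estimate x/v = 3610 d).

3600 days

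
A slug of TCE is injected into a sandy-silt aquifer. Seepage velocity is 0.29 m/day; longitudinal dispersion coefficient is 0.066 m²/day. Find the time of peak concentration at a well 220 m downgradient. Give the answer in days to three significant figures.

For the 1D instantaneous-source solution, setting ∂C/∂t = 0 at fixed x gives v²t² + 2Dt − x² = 0, so t = (√(D² + v²x²) − D)/v².
√(D² + v²x²) = √(0.066² + 0.29² × 220²) = 63.80; v² = 0.0841.
t = (63.80 − 0.066)/0.0841 = 758 days (vs. the pure-advection estimate x/v = 759 d).

758 days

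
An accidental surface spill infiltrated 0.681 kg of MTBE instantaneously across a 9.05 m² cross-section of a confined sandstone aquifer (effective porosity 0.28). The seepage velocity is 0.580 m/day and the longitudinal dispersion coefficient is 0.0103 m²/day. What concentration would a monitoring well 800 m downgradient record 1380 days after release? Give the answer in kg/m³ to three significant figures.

For an instantaneous plane source, C(x,t) = M/(n_e·A·√(4πDt)) · exp(−(x−vt)²/(4Dt)), with n_e·A the pore (flow) area.
Plume center vt = 0.580 × 1380 = 800.4 m, so the well at 800 m is 0.4 m upgradient of the peak.
√(4πDt) = 13.36 m, giving peak height M/(n_e·A·√(4πDt)) = 0.681/(0.28 × 9.05 × 13.36) = 0.02012 kg/m³.
(x−vt)²/(4Dt) = (-0.4)²/(4 × 0.0103 × 1380) = 0.002814; exp(−0.002814) = 0.9972.
C = 0.02012 × 0.9972 = 0.0201 kg/m³.

0.0201 kg/m³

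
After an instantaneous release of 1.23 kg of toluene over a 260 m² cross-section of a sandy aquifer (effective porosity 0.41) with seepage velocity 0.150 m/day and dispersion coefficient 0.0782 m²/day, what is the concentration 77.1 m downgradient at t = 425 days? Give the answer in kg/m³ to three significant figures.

For an instantaneous plane source, C(x,t) = M/(n_e·A·√(4πDt)) · exp(−(x−vt)²/(4Dt)), with n_e·A the pore (flow) area.
Plume center vt = 0.150 × 425 = 63.75 m, so the well at 77.1 m is 13.35 m downgradient of the peak.
√(4πDt) = 20.44 m, giving peak height M/(n_e·A·√(4πDt)) = 1.23/(0.41 × 260 × 20.44) = 0.0005645 kg/m³.
(x−vt)²/(4Dt) = (13.35)²/(4 × 0.0782 × 425) = 1.341; exp(−1.341) = 0.2616.
C = 0.0005645 × 0.2616 = 0.000148 kg/m³.

0.000148 kg/m³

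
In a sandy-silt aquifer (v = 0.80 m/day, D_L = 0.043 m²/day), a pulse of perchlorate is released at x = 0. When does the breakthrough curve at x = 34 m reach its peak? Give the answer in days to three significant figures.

For the 1D instantaneous-source solution, setting ∂C/∂t = 0 at fixed x gives v²t² + 2Dt − x² = 0, so t = (√(D² + v²x²) − D)/v².
√(D² + v²x²) = √(0.043² + 0.80² × 34²) = 27.20; v² = 0.64.
t = (27.20 − 0.043)/0.64 = 42.4 days (vs. the pure-advection estimate x/v = 42.5 d).

42.4 days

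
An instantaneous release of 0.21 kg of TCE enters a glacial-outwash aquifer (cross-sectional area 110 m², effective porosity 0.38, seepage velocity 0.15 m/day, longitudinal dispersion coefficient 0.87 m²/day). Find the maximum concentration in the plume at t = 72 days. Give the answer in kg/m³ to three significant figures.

The peak of an instantaneous 1D plume sits at x = vt; there the Gaussian factor is 1 and C_max = M/(n_e·A·√(4πDt)), where n_e·A is the pore area the mass is dissolved in.
√(4πDt) = √(4π × 0.87 × 72) = 28.06 m, so C_max = 0.21/(0.38 × 110 × 28.06) = 0.000179 kg/m³.

0.000179 kg/m³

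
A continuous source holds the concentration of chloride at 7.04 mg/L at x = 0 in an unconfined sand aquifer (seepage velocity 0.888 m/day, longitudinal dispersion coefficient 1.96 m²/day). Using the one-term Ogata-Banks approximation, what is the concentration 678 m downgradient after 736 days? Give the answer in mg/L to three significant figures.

For a continuous step input, C/C₀ ≈ ½·erfc((x−vt)/(2√(Dt))).
vt = 0.888 × 736 = 653.568 m and 2√(Dt) = 2√(1.96 × 736) = 75.96 m.
Argument (x−vt)/(2√(Dt)) = (678 − 653.568)/75.96 = 0.3216; ½·erfc(0.3216) = 0.3246.
C = 7.04 × 0.3246 = 2.29 mg/L.

2.29 mg/L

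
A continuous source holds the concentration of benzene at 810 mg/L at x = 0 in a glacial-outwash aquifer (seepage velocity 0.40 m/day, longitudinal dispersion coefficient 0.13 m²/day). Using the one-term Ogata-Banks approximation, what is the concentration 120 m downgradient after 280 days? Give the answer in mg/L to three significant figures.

For a continuous step input, C/C₀ ≈ ½·erfc((x−vt)/(2√(Dt))).
vt = 0.40 × 280 = 112 m and 2√(Dt) = 2√(0.13 × 280) = 12.07 m.
Argument (x−vt)/(2√(Dt)) = (120 − 112)/12.07 = 0.6628; ½·erfc(0.6628) = 0.1743.
C = 810 × 0.1743 = 141 mg/L.

141 mg/L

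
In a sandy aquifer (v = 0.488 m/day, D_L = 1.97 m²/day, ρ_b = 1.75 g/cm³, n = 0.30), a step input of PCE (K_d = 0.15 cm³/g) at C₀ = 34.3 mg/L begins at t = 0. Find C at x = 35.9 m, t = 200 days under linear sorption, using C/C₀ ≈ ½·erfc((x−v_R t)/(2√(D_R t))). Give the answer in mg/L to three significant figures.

26.9 mg/L

Retardation factor R = 1 + ρ_b·K_d/n = 1 + 1.75 × 0.15/0.30 = 1.875.
Sorption retards both mechanisms: v_R = v/R = 0.2603 m/day, D_R = D/R = 1.051 m²/day.
v_R·t = 0.2603 × 200 = 52.06 m; 2√(D_R t) = 29.00 m; argument = (35.9 − 52.06)/29.00 = -0.5572.
C = C₀ × ½·erfc(-0.5572) = 34.3 × 0.7847 = 26.9 mg/L.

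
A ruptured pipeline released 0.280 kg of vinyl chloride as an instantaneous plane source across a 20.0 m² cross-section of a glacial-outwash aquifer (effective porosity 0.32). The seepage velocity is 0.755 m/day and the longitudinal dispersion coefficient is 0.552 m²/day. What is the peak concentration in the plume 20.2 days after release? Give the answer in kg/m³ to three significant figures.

0.00370 kg/m³

The peak of an instantaneous 1D plume sits at x = vt; there the Gaussian factor is 1 and C_max = M/(n_e·A·√(4πDt)), where n_e·A is the pore area the mass is dissolved in.
√(4πDt) = √(4π × 0.552 × 20.2) = 11.84 m, so C_max = 0.280/(0.32 × 20.0 × 11.84) = 0.00370 kg/m³.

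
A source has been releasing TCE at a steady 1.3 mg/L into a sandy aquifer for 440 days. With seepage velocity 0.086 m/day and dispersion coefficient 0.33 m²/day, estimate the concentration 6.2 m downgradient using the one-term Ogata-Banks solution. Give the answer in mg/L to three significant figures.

For a continuous step input, C/C₀ ≈ ½·erfc((x−vt)/(2√(Dt))).
vt = 0.086 × 440 = 37.84 m and 2√(Dt) = 2√(0.33 × 440) = 24.10 m.
Argument (x−vt)/(2√(Dt)) = (6.2 − 37.84)/24.10 = -1.313; ½·erfc(-1.313) = 0.9683.
C = 1.3 × 0.9683 = 1.26 mg/L.

1.26 mg/L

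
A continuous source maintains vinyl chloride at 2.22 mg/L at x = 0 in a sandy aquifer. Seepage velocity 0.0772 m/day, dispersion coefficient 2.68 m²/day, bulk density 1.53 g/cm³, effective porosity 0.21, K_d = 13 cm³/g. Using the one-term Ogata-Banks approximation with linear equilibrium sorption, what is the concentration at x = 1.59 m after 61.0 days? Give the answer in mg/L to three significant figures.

Retardation factor R = 1 + ρ_b·K_d/n = 1 + 1.53 × 13/0.21 = 95.71.
Sorption retards both mechanisms: v_R = v/R = 0.0008066 m/day, D_R = D/R = 0.02800 m²/day.
v_R·t = 0.0008066 × 61.0 = 0.0492026 m; 2√(D_R t) = 2.614 m; argument = (1.59 − 0.0492026)/2.614 = 0.5894.
C = C₀ × ½·erfc(0.5894) = 2.22 × 0.2023 = 0.449 mg/L.

0.449 mg/L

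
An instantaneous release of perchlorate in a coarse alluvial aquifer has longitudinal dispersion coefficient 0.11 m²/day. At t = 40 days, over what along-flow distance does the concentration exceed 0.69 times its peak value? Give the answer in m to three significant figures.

5.11 m

The plume is Gaussian with σ = √(2Dt) = √(2 × 0.11 × 40) = 2.966 m.
C/C_peak = exp(−Δx²/(2σ²)) = 0.69 ⇒ Δx = σ·√(−2 ln 0.69) = 2.966 × 0.8615 = 2.555 m.
Width = 2Δx = 5.11 m.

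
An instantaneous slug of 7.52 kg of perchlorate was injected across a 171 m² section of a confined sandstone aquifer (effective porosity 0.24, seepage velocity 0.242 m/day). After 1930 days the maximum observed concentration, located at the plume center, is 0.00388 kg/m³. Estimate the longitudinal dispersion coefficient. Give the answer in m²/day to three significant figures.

0.0920 m²/day

At the plume center C_max = M/(n_e·A·√(4πDt)), so D = M²/(4πt·(n_e·A·C_max)²).
n_e·A·C_max = 0.24 × 171 × 0.00388 = 0.1592 kg/m.
D = 7.52²/(4π × 1930 × 0.1592²) = 0.0920 m²/day.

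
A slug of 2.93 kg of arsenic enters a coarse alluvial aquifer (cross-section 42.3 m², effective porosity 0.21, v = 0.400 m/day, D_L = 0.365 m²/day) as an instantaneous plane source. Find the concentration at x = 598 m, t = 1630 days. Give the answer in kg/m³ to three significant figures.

0.00112 kg/m³

For an instantaneous plane source, C(x,t) = M/(n_e·A·√(4πDt)) · exp(−(x−vt)²/(4Dt)), with n_e·A the pore (flow) area.
Plume center vt = 0.400 × 1630 = 652 m, so the well at 598 m is 54 m upgradient of the peak.
√(4πDt) = 86.47 m, giving peak height M/(n_e·A·√(4πDt)) = 2.93/(0.21 × 42.3 × 86.47) = 0.003815 kg/m³.
(x−vt)²/(4Dt) = (-54)²/(4 × 0.365 × 1630) = 1.225; exp(−1.225) = 0.2938.
C = 0.003815 × 0.2938 = 0.00112 kg/m³.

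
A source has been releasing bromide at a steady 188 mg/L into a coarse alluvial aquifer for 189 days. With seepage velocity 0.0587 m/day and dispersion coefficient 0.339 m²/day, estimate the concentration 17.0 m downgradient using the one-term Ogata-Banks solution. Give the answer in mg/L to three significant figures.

For a continuous step input, C/C₀ ≈ ½·erfc((x−vt)/(2√(Dt))).
vt = 0.0587 × 189 = 11.0943 m and 2√(Dt) = 2√(0.339 × 189) = 16.01 m.
Argument (x−vt)/(2√(Dt)) = (17.0 − 11.0943)/16.01 = 0.3689; ½·erfc(0.3689) = 0.3009.
C = 188 × 0.3009 = 56.6 mg/L.

56.6 mg/L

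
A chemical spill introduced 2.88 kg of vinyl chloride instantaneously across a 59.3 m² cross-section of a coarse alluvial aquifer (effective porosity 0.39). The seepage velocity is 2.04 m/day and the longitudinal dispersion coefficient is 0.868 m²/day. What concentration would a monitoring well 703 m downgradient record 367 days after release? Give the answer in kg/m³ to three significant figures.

For an instantaneous plane source, C(x,t) = M/(n_e·A·√(4πDt)) · exp(−(x−vt)²/(4Dt)), with n_e·A the pore (flow) area.
Plume center vt = 2.04 × 367 = 748.68 m, so the well at 703 m is 45.68 m upgradient of the peak.
√(4πDt) = 63.27 m, giving peak height M/(n_e·A·√(4πDt)) = 2.88/(0.39 × 59.3 × 63.27) = 0.001968 kg/m³.
(x−vt)²/(4Dt) = (-45.68)²/(4 × 0.868 × 367) = 1.638; exp(−1.638) = 0.1944.
C = 0.001968 × 0.1944 = 0.000383 kg/m³.

0.000383 kg/m³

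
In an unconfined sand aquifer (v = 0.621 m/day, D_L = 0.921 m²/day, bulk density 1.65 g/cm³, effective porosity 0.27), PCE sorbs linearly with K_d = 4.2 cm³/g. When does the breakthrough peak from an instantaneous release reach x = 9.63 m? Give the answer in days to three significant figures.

355 days

Retardation factor R = 1 + ρ_b·K_d/n = 1 + 1.65 × 4.2/0.27 = 26.67.
Sorption retards both mechanisms: v_R = v/R = 0.02328 m/day, D_R = D/R = 0.03453 m²/day.
Peak time from v_R²t² + 2D_R t − x² = 0: t = (√(D_R² + v_R²x²) − D_R)/v_R².
√(D_R² + v_R²x²) = √(0.03453² + 0.02328² × 9.63²) = 0.2268; v_R² = 0.0005420.
t = (0.2268 − 0.03453)/0.0005420 = 355 days.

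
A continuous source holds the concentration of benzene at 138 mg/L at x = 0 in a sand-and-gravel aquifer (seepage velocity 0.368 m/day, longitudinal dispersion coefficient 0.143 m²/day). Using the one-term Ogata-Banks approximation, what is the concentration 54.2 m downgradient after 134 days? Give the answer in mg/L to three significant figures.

29.7 mg/L

For a continuous step input, C/C₀ ≈ ½·erfc((x−vt)/(2√(Dt))).
vt = 0.368 × 134 = 49.312 m and 2√(Dt) = 2√(0.143 × 134) = 8.755 m.
Argument (x−vt)/(2√(Dt)) = (54.2 − 49.312)/8.755 = 0.5583; ½·erfc(0.5583) = 0.2149.
C = 138 × 0.2149 = 29.7 mg/L.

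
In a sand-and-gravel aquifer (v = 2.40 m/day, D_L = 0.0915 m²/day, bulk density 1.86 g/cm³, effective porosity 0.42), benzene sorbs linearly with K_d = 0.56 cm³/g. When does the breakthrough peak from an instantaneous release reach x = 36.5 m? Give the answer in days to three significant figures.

Retardation factor R = 1 + ρ_b·K_d/n = 1 + 1.86 × 0.56/0.42 = 3.480.
Sorption retards both mechanisms: v_R = v/R = 0.6897 m/day, D_R = D/R = 0.02629 m²/day.
Peak time from v_R²t² + 2D_R t − x² = 0: t = (√(D_R² + v_R²x²) − D_R)/v_R².
√(D_R² + v_R²x²) = √(0.02629² + 0.6897² × 36.5²) = 25.17; v_R² = 0.4757.
t = (25.17 − 0.02629)/0.4757 = 52.9 days.

52.9 days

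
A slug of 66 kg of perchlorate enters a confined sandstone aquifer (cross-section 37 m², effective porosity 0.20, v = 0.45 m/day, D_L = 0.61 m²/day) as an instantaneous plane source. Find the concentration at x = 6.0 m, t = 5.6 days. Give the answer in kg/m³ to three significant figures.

0.561 kg/m³

For an instantaneous plane source, C(x,t) = M/(n_e·A·√(4πDt)) · exp(−(x−vt)²/(4Dt)), with n_e·A the pore (flow) area.
Plume center vt = 0.45 × 5.6 = 2.52 m, so the well at 6.0 m is 3.48 m downgradient of the peak.
√(4πDt) = 6.552 m, giving peak height M/(n_e·A·√(4πDt)) = 66/(0.20 × 37 × 6.552) = 1.361 kg/m³.
(x−vt)²/(4Dt) = (3.48)²/(4 × 0.61 × 5.6) = 0.8863; exp(−0.8863) = 0.4122.
C = 1.361 × 0.4122 = 0.561 kg/m³.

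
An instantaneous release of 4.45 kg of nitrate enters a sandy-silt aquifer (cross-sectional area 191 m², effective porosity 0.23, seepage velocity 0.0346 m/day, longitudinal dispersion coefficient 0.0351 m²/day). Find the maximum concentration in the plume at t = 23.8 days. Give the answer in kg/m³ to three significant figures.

The peak of an instantaneous 1D plume sits at x = vt; there the Gaussian factor is 1 and C_max = M/(n_e·A·√(4πDt)), where n_e·A is the pore area the mass is dissolved in.
√(4πDt) = √(4π × 0.0351 × 23.8) = 3.240 m, so C_max = 4.45/(0.23 × 191 × 3.240) = 0.0313 kg/m³.

0.0313 kg/m³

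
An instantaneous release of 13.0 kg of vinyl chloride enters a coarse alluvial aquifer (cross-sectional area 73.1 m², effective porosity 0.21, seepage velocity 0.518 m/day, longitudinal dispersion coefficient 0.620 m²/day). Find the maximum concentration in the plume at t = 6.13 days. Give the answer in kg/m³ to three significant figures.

The peak of an instantaneous 1D plume sits at x = vt; there the Gaussian factor is 1 and C_max = M/(n_e·A·√(4πDt)), where n_e·A is the pore area the mass is dissolved in.
√(4πDt) = √(4π × 0.620 × 6.13) = 6.911 m, so C_max = 13.0/(0.21 × 73.1 × 6.911) = 0.123 kg/m³.

0.123 kg/m³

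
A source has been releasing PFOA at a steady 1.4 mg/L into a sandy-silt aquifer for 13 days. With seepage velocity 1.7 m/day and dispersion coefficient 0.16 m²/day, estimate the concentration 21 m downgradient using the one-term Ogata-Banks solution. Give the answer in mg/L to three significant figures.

For a continuous step input, C/C₀ ≈ ½·erfc((x−vt)/(2√(Dt))).
vt = 1.7 × 13 = 22.1 m and 2√(Dt) = 2√(0.16 × 13) = 2.884 m.
Argument (x−vt)/(2√(Dt)) = (21 − 22.1)/2.884 = -0.3814; ½·erfc(-0.3814) = 0.7052.
C = 1.4 × 0.7052 = 0.987 mg/L.

0.987 mg/L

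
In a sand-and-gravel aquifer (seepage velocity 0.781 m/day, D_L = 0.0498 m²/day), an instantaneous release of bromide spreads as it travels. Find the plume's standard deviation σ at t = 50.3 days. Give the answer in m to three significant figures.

Dispersive spreading gives a Gaussian with σ² = 2Dt; advection only shifts the center.
σ = √(2 × 0.0498 × 50.3) = 2.24 m.

2.24 m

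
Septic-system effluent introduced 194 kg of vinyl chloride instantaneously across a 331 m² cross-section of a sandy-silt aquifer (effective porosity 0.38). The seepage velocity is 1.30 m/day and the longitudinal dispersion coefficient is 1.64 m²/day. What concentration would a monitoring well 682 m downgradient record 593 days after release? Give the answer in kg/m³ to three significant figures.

For an instantaneous plane source, C(x,t) = M/(n_e·A·√(4πDt)) · exp(−(x−vt)²/(4Dt)), with n_e·A the pore (flow) area.
Plume center vt = 1.30 × 593 = 770.9 m, so the well at 682 m is 88.9 m upgradient of the peak.
√(4πDt) = 110.5 m, giving peak height M/(n_e·A·√(4πDt)) = 194/(0.38 × 331 × 110.5) = 0.01396 kg/m³.
(x−vt)²/(4Dt) = (-88.9)²/(4 × 1.64 × 593) = 2.032; exp(−2.032) = 0.1311.
C = 0.01396 × 0.1311 = 0.00183 kg/m³.

0.00183 kg/m³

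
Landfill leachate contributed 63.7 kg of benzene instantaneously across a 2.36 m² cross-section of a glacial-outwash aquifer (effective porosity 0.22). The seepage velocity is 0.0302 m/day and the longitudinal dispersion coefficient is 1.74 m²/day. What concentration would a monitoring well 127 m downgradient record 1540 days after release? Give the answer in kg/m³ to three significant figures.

0.365 kg/m³

For an instantaneous plane source, C(x,t) = M/(n_e·A·√(4πDt)) · exp(−(x−vt)²/(4Dt)), with n_e·A the pore (flow) area.
Plume center vt = 0.0302 × 1540 = 46.508 m, so the well at 127 m is 80.492 m downgradient of the peak.
√(4πDt) = 183.5 m, giving peak height M/(n_e·A·√(4πDt)) = 63.7/(0.22 × 2.36 × 183.5) = 0.6686 kg/m³.
(x−vt)²/(4Dt) = (80.492)²/(4 × 1.74 × 1540) = 0.6045; exp(−0.6045) = 0.5463.
C = 0.6686 × 0.5463 = 0.365 kg/m³.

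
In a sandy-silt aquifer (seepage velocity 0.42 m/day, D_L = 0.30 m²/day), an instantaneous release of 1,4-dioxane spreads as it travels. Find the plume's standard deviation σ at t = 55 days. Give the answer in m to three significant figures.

Dispersive spreading gives a Gaussian with σ² = 2Dt; advection only shifts the center.
σ = √(2 × 0.30 × 55) = 5.74 m.

5.74 m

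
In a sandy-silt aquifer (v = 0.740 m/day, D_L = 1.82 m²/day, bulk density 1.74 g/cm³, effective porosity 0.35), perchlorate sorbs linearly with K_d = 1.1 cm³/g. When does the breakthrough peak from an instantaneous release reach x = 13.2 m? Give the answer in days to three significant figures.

95.9 days

Retardation factor R = 1 + ρ_b·K_d/n = 1 + 1.74 × 1.1/0.35 = 6.469.
Sorption retards both mechanisms: v_R = v/R = 0.1144 m/day, D_R = D/R = 0.2813 m²/day.
Peak time from v_R²t² + 2D_R t − x² = 0: t = (√(D_R² + v_R²x²) − D_R)/v_R².
√(D_R² + v_R²x²) = √(0.2813² + 0.1144² × 13.2²) = 1.536; v_R² = 0.01309.
t = (1.536 − 0.2813)/0.01309 = 95.9 days.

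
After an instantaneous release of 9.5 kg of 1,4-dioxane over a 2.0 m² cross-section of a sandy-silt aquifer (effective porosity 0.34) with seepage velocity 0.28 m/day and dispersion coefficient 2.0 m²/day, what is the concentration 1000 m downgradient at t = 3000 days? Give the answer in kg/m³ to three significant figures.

For an instantaneous plane source, C(x,t) = M/(n_e·A·√(4πDt)) · exp(−(x−vt)²/(4Dt)), with n_e·A the pore (flow) area.
Plume center vt = 0.28 × 3000 = 840 m, so the well at 1000 m is 160 m downgradient of the peak.
√(4πDt) = 274.6 m, giving peak height M/(n_e·A·√(4πDt)) = 9.5/(0.34 × 2.0 × 274.6) = 0.05088 kg/m³.
(x−vt)²/(4Dt) = (160)²/(4 × 2.0 × 3000) = 1.067; exp(−1.067) = 0.3440.
C = 0.05088 × 0.3440 = 0.0175 kg/m³.

0.0175 kg/m³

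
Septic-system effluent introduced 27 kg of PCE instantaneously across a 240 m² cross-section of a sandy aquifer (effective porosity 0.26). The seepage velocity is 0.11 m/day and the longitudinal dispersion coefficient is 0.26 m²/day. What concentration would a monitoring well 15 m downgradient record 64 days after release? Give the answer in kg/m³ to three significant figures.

For an instantaneous plane source, C(x,t) = M/(n_e·A·√(4πDt)) · exp(−(x−vt)²/(4Dt)), with n_e·A the pore (flow) area.
Plume center vt = 0.11 × 64 = 7.04 m, so the well at 15 m is 7.96 m downgradient of the peak.
√(4πDt) = 14.46 m, giving peak height M/(n_e·A·√(4πDt)) = 27/(0.26 × 240 × 14.46) = 0.02992 kg/m³.
(x−vt)²/(4Dt) = (7.96)²/(4 × 0.26 × 64) = 0.9519; exp(−0.9519) = 0.3860.
C = 0.02992 × 0.3860 = 0.0115 kg/m³.

0.0115 kg/m³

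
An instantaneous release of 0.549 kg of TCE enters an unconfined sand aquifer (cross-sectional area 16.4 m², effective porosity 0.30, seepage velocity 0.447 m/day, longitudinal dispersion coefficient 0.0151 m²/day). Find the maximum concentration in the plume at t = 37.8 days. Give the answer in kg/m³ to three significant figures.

0.0417 kg/m³

The peak of an instantaneous 1D plume sits at x = vt; there the Gaussian factor is 1 and C_max = M/(n_e·A·√(4πDt)), where n_e·A is the pore area the mass is dissolved in.
√(4πDt) = √(4π × 0.0151 × 37.8) = 2.678 m, so C_max = 0.549/(0.30 × 16.4 × 2.678) = 0.0417 kg/m³.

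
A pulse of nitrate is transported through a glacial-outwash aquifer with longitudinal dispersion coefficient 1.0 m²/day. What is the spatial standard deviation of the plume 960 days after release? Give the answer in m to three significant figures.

43.8 m

Dispersive spreading gives a Gaussian with σ² = 2Dt; advection only shifts the center.
σ = √(2 × 1.0 × 960) = 43.8 m.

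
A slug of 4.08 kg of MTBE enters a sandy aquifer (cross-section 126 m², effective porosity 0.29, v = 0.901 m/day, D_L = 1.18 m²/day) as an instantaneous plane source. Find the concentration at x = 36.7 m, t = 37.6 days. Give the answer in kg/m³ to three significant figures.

0.00452 kg/m³

For an instantaneous plane source, C(x,t) = M/(n_e·A·√(4πDt)) · exp(−(x−vt)²/(4Dt)), with n_e·A the pore (flow) area.
Plume center vt = 0.901 × 37.6 = 33.8776 m, so the well at 36.7 m is 2.8224 m downgradient of the peak.
√(4πDt) = 23.61 m, giving peak height M/(n_e·A·√(4πDt)) = 4.08/(0.29 × 126 × 23.61) = 0.004729 kg/m³.
(x−vt)²/(4Dt) = (2.8224)²/(4 × 1.18 × 37.6) = 0.04489; exp(−0.04489) = 0.9561.
C = 0.004729 × 0.9561 = 0.00452 kg/m³.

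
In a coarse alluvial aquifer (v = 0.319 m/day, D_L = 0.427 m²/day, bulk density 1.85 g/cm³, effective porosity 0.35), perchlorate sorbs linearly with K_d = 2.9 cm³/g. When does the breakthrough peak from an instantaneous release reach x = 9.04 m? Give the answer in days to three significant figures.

399 days

Retardation factor R = 1 + ρ_b·K_d/n = 1 + 1.85 × 2.9/0.35 = 16.33.
Sorption retards both mechanisms: v_R = v/R = 0.01953 m/day, D_R = D/R = 0.02615 m²/day.
Peak time from v_R²t² + 2D_R t − x² = 0: t = (√(D_R² + v_R²x²) − D_R)/v_R².
√(D_R² + v_R²x²) = √(0.02615² + 0.01953² × 9.04²) = 0.1785; v_R² = 0.0003814.
t = (0.1785 − 0.02615)/0.0003814 = 399 days.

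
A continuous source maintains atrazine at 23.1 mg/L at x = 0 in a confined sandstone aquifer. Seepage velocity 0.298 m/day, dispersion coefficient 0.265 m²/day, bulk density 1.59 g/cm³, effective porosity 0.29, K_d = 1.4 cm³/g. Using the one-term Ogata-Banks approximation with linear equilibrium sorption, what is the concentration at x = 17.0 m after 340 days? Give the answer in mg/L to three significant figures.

Retardation factor R = 1 + ρ_b·K_d/n = 1 + 1.59 × 1.4/0.29 = 8.676.
Sorption retards both mechanisms: v_R = v/R = 0.03435 m/day, D_R = D/R = 0.03054 m²/day.
v_R·t = 0.03435 × 340 = 11.679 m; 2√(D_R t) = 6.445 m; argument = (17.0 − 11.679)/6.445 = 0.8256.
C = C₀ × ½·erfc(0.8256) = 23.1 × 0.1215 = 2.81 mg/L.

2.81 mg/L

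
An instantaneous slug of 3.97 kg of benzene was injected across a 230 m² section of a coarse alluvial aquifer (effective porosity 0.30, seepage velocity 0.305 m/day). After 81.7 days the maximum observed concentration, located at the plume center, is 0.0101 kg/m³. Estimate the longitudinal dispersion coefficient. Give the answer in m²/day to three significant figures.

At the plume center C_max = M/(n_e·A·√(4πDt)), so D = M²/(4πt·(n_e·A·C_max)²).
n_e·A·C_max = 0.30 × 230 × 0.0101 = 0.6969 kg/m.
D = 3.97²/(4π × 81.7 × 0.6969²) = 0.0316 m²/day.

0.0316 m²/day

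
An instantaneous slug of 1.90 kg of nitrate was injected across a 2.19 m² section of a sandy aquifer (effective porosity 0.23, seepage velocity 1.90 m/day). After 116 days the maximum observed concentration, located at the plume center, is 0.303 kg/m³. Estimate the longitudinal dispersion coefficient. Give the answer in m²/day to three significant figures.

At the plume center C_max = M/(n_e·A·√(4πDt)), so D = M²/(4πt·(n_e·A·C_max)²).
n_e·A·C_max = 0.23 × 2.19 × 0.303 = 0.1526 kg/m.
D = 1.90²/(4π × 116 × 0.1526²) = 0.106 m²/day.

0.106 m²/day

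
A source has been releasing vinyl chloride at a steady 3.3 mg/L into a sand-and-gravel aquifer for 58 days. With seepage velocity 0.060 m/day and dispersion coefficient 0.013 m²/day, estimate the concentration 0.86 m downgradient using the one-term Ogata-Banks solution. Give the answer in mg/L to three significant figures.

3.25 mg/L

For a continuous step input, C/C₀ ≈ ½·erfc((x−vt)/(2√(Dt))).
vt = 0.060 × 58 = 3.48 m and 2√(Dt) = 2√(0.013 × 58) = 1.737 m.
Argument (x−vt)/(2√(Dt)) = (0.86 − 3.48)/1.737 = -1.508; ½·erfc(-1.508) = 0.9835.
C = 3.3 × 0.9835 = 3.25 mg/L.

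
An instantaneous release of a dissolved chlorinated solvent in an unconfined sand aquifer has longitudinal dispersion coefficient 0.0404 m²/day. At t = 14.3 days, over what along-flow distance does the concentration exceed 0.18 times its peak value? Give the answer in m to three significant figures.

The plume is Gaussian with σ = √(2Dt) = √(2 × 0.0404 × 14.3) = 1.075 m.
C/C_peak = exp(−Δx²/(2σ²)) = 0.18 ⇒ Δx = σ·√(−2 ln 0.18) = 1.075 × 1.852 = 1.991 m.
Width = 2Δx = 3.98 m.

3.98 m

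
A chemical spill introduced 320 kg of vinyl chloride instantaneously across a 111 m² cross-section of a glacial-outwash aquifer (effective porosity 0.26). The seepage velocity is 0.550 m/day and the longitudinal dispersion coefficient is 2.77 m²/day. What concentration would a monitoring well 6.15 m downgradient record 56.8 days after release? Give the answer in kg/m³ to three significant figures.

0.0917 kg/m³

For an instantaneous plane source, C(x,t) = M/(n_e·A·√(4πDt)) · exp(−(x−vt)²/(4Dt)), with n_e·A the pore (flow) area.
Plume center vt = 0.550 × 56.8 = 31.24 m, so the well at 6.15 m is 25.09 m upgradient of the peak.
√(4πDt) = 44.47 m, giving peak height M/(n_e·A·√(4πDt)) = 320/(0.26 × 111 × 44.47) = 0.2493 kg/m³.
(x−vt)²/(4Dt) = (-25.09)²/(4 × 2.77 × 56.8) = 1.000; exp(−1.000) = 0.3679.
C = 0.2493 × 0.3679 = 0.0917 kg/m³.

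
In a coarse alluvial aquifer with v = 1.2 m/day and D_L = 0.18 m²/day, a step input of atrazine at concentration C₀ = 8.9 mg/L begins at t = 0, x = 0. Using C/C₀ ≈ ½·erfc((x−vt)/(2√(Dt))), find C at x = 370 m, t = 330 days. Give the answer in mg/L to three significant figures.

For a continuous step input, C/C₀ ≈ ½·erfc((x−vt)/(2√(Dt))).
vt = 1.2 × 330 = 396 m and 2√(Dt) = 2√(0.18 × 330) = 15.41 m.
Argument (x−vt)/(2√(Dt)) = (370 − 396)/15.41 = -1.687; ½·erfc(-1.687) = 0.9915.
C = 8.9 × 0.9915 = 8.82 mg/L.

8.82 mg/L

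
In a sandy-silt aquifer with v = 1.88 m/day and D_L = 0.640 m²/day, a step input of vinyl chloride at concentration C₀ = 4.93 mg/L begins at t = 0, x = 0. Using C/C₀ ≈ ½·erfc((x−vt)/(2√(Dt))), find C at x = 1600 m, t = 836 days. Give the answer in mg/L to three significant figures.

For a continuous step input, C/C₀ ≈ ½·erfc((x−vt)/(2√(Dt))).
vt = 1.88 × 836 = 1571.68 m and 2√(Dt) = 2√(0.640 × 836) = 46.26 m.
Argument (x−vt)/(2√(Dt)) = (1600 − 1571.68)/46.26 = 0.6122; ½·erfc(0.6122) = 0.1933.
C = 4.93 × 0.1933 = 0.953 mg/L.

0.953 mg/L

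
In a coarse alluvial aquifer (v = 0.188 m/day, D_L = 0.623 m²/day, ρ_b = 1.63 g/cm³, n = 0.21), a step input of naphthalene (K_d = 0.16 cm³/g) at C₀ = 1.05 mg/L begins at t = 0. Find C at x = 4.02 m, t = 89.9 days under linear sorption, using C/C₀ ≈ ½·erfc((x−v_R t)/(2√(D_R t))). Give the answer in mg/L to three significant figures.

Retardation factor R = 1 + ρ_b·K_d/n = 1 + 1.63 × 0.16/0.21 = 2.242.
Sorption retards both mechanisms: v_R = v/R = 0.08385 m/day, D_R = D/R = 0.2779 m²/day.
v_R·t = 0.08385 × 89.9 = 7.538115 m; 2√(D_R t) = 9.997 m; argument = (4.02 − 7.538115)/9.997 = -0.3519.
C = C₀ × ½·erfc(-0.3519) = 1.05 × 0.6906 = 0.725 mg/L.

0.725 mg/L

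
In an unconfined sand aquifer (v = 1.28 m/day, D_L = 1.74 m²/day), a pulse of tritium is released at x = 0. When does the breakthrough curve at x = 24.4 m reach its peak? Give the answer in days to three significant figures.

For the 1D instantaneous-source solution, setting ∂C/∂t = 0 at fixed x gives v²t² + 2Dt − x² = 0, so t = (√(D² + v²x²) − D)/v².
√(D² + v²x²) = √(1.74² + 1.28² × 24.4²) = 31.28; v² = 1.6384.
t = (31.28 − 1.74)/1.6384 = 18.0 days (vs. the pure-advection estimate x/v = 19.1 d).

18.0 days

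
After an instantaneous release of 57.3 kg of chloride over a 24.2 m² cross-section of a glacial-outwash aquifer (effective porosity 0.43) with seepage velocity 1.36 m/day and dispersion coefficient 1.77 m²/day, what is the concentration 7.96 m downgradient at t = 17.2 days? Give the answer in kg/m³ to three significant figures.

0.0398 kg/m³

For an instantaneous plane source, C(x,t) = M/(n_e·A·√(4πDt)) · exp(−(x−vt)²/(4Dt)), with n_e·A the pore (flow) area.
Plume center vt = 1.36 × 17.2 = 23.392 m, so the well at 7.96 m is 15.432 m upgradient of the peak.
√(4πDt) = 19.56 m, giving peak height M/(n_e·A·√(4πDt)) = 57.3/(0.43 × 24.2 × 19.56) = 0.2815 kg/m³.
(x−vt)²/(4Dt) = (-15.432)²/(4 × 1.77 × 17.2) = 1.956; exp(−1.956) = 0.1414.
C = 0.2815 × 0.1414 = 0.0398 kg/m³.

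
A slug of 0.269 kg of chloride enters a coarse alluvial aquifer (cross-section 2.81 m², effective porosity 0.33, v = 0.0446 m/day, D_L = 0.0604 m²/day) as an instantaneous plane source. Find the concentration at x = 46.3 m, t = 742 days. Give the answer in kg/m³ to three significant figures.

For an instantaneous plane source, C(x,t) = M/(n_e·A·√(4πDt)) · exp(−(x−vt)²/(4Dt)), with n_e·A the pore (flow) area.
Plume center vt = 0.0446 × 742 = 33.0932 m, so the well at 46.3 m is 13.2068 m downgradient of the peak.
√(4πDt) = 23.73 m, giving peak height M/(n_e·A·√(4πDt)) = 0.269/(0.33 × 2.81 × 23.73) = 0.01222 kg/m³.
(x−vt)²/(4Dt) = (13.2068)²/(4 × 0.0604 × 742) = 0.9730; exp(−0.9730) = 0.3779.
C = 0.01222 × 0.3779 = 0.00462 kg/m³.

0.00462 kg/m³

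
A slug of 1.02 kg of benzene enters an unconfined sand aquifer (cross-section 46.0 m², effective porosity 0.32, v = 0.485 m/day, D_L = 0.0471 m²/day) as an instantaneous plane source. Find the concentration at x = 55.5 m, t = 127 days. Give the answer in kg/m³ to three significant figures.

For an instantaneous plane source, C(x,t) = M/(n_e·A·√(4πDt)) · exp(−(x−vt)²/(4Dt)), with n_e·A the pore (flow) area.
Plume center vt = 0.485 × 127 = 61.595 m, so the well at 55.5 m is 6.095 m upgradient of the peak.
√(4πDt) = 8.670 m, giving peak height M/(n_e·A·√(4πDt)) = 1.02/(0.32 × 46.0 × 8.670) = 0.007992 kg/m³.
(x−vt)²/(4Dt) = (-6.095)²/(4 × 0.0471 × 127) = 1.553; exp(−1.553) = 0.2116.
C = 0.007992 × 0.2116 = 0.00169 kg/m³.

0.00169 kg/m³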